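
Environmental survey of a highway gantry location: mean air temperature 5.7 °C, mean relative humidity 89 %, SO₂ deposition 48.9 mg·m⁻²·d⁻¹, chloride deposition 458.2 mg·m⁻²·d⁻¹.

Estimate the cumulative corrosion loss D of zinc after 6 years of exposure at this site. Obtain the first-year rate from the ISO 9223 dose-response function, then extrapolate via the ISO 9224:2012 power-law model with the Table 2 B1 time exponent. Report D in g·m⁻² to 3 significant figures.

zinc: T≤10 °C ⇒ hinge +0.038·(5.7−10) = -0.1634
  sulphur-dioxide contribution → 3.639 μm/a
  chloride contribution → 1.903 μm/a
  ⇒ r_corr(zinc) = 5.542 μm/a
Long-term exponent b (ISO 9224 Table 2, B1) = 0.813
  D(6) = 5.542 × 6^0.813 = 5.542 × 4.292 = 23.78 μm
  Mass loss = 23.78 μm × 7.14 g/cm³ = 169.8 g·m⁻²

D(6) = 170 g·m⁻²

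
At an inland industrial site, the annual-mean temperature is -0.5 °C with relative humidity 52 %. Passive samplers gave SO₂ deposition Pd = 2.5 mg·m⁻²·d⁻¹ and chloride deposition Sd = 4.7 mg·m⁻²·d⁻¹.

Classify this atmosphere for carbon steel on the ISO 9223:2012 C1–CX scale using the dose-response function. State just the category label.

carbon steel: temperature factor f = +0.150·(-10.5) = -1.5750
  SO₂ term: 1.77·2.5^0.52·exp(0.02·52-1.5750) = 1.669
  Cl⁻ term: 0.102·4.7^0.62·exp(0.033·52+0.04·-0.5) = 1.452
  sum: 1.669 + 1.452 → r_corr = 3.121 μm/a
Category bounds: 1.3…25 μm/a bracket r_corr ⇒ C2

C2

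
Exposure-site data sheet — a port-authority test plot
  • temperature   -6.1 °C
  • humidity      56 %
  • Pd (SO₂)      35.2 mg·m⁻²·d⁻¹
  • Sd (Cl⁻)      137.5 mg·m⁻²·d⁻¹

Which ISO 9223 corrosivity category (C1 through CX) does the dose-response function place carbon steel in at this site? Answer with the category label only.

carbon steel: temperature factor f = +0.150·(-16.1) = -2.4150
  Pd branch = 1.77·Pd^0.52·e^(0.02·RH+f) = 3.089 μm/a
  Cl⁻ term: 0.102·137.5^0.62·exp(0.033·56+0.04·-6.1) = 10.74
  sum: 3.089 + 10.74 → r_corr = 13.83 μm/a
ISO 9223 Table 2 (carbon steel): 1.3 < 13.8 ≤ 25 μm/a ⇒ C2

C2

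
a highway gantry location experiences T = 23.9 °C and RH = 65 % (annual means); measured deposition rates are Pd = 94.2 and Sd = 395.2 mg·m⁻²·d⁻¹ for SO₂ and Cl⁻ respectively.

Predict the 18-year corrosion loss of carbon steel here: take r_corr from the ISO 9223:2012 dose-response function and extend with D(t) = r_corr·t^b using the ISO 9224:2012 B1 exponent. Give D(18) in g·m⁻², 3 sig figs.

carbon steel: T>10 °C ⇒ hinge -0.054·(23.9−10) = -0.7506
  Pd branch = 1.77·Pd^0.52·e^(0.02·RH+f) = 32.59 μm/a
  Sd branch = 0.102·Sd^0.62·e^(0.033·RH+0.04·T) = 92.34 μm/a
  sum: 32.59 + 92.34 → r_corr = 124.9 μm/a
ISO 9224: D(t) = r_corr · t^b with b = 0.523 (carbon steel, B1)
  D(18) = 124.9 × 18^0.523 = 124.9 × 4.534 = 566.5 μm
  Mass loss = 566.5 μm × 7.85 g/cm³ = 4447 g·m⁻²

D(18) = 4.45e+03 g·m⁻²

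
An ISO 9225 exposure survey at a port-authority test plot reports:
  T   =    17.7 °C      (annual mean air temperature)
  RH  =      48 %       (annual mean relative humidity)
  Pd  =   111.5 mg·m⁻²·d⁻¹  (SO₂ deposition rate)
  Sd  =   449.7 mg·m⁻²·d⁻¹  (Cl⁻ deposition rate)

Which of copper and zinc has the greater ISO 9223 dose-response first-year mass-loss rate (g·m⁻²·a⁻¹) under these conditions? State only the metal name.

zinc

copper: T>10 °C ⇒ hinge -0.080·(17.7−10) = -0.6160
  Pd branch = 0.0053·Pd^0.26·e^(0.059·RH+f) = 0.1656 μm/a
  Sd branch = 0.01025·Sd^0.27·e^(0.036·RH+0.049·T) = 0.7147 μm/a
  sum: 0.1656 + 0.7147 → r_corr = 0.8803 μm/a
  mass loss = 0.8803 μm/a × 8.96 g/cm³ = 7.887 g·m⁻²·a⁻¹
zinc: T>10 °C ⇒ hinge -0.071·(17.7−10) = -0.5467
  SO₂ term: 0.0129·111.5^0.44·exp(0.046·48-0.5467) = 0.5406
  Sd branch = 0.0175·Sd^0.57·e^(0.008·RH+0.085·T) = 3.762 μm/a
  r_corr = 0.5406 + 3.762 = 4.302 μm/a
  mass loss = 4.302 μm/a × 7.14 g/cm³ = 30.72 g·m⁻²·a⁻¹
Ordering by g·m⁻²·a⁻¹: zinc (30.7) > copper (7.89)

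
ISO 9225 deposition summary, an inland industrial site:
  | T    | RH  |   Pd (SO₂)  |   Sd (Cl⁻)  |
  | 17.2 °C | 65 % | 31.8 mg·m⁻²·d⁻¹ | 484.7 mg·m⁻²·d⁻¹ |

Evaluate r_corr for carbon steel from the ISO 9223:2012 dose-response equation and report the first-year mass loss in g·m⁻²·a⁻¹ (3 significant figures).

carbon steel: f(T) = -0.054·(T−10) [T>10 °C] = -0.3888
  Pd branch = 1.77·Pd^0.52·e^(0.02·RH+f) = 26.61 μm/a
  Sd branch = 0.102·Sd^0.62·e^(0.033·RH+0.04·T) = 80.16 μm/a
  r_corr = 26.61 + 80.16 = 106.8 μm/a
Convert to mass loss: 106.8 μm/a × 7.85 g/cm³ = 838.1 g·m⁻²·a⁻¹

r_corr = 838 g·m⁻²·a⁻¹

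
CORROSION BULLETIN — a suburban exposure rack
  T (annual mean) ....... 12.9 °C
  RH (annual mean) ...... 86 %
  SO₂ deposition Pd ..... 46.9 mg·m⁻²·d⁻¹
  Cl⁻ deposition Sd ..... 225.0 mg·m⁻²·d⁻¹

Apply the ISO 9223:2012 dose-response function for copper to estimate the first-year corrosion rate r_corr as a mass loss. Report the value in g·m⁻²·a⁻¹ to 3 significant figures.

copper: T>10 °C ⇒ hinge -0.080·(12.9−10) = -0.2320
  Pd branch = 0.0053·Pd^0.26·e^(0.059·RH+f) = 1.827 μm/a
  Sd branch = 0.01025·Sd^0.27·e^(0.036·RH+0.049·T) = 1.84 μm/a
  r_corr = 1.827 + 1.84 = 3.667 μm/a
Convert to mass loss: 3.667 μm/a × 8.96 g/cm³ = 32.86 g·m⁻²·a⁻¹

r_corr = 32.9 g·m⁻²·a⁻¹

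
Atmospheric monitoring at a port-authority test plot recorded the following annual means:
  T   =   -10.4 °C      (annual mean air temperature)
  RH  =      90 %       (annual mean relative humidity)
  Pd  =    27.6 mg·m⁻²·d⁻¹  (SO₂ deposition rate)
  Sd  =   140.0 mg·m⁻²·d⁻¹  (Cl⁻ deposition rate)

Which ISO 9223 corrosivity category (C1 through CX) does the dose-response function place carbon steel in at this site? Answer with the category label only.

carbon steel: T≤10 °C ⇒ hinge +0.150·(-10.4−10) = -3.0600
  Pd branch = 1.77·Pd^0.52·e^(0.02·RH+f) = 2.819 μm/a
  Sd branch = 0.102·Sd^0.62·e^(0.033·RH+0.04·T) = 28.08 μm/a
  sum: 2.819 + 28.08 → r_corr = 30.9 μm/a
Category bounds: 25…50 μm/a bracket r_corr ⇒ C3

C3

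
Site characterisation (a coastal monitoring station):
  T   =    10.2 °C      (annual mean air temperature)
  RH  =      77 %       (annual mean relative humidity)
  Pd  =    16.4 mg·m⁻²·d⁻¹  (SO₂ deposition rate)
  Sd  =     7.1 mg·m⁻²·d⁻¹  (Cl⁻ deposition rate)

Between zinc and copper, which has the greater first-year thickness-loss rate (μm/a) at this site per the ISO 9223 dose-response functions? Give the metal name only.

zinc

zinc: T>10 °C ⇒ hinge -0.071·(10.2−10) = -0.0142
  Pd branch = 0.0129·Pd^0.44·e^(0.046·RH+f) = 1.504 μm/a
  Sd branch = 0.0175·Sd^0.57·e^(0.008·RH+0.085·T) = 0.2357 μm/a
  sum: 1.504 + 0.2357 → r_corr = 1.74 μm/a
copper: T>10 °C ⇒ hinge -0.080·(10.2−10) = -0.0160
  SO₂ term: 0.0053·16.4^0.26·exp(0.059·77-0.0160) = 1.014
  Sd branch = 0.01025·Sd^0.27·e^(0.036·RH+0.049·T) = 0.4587 μm/a
  r_corr = 1.014 + 0.4587 = 1.473 μm/a
Ordering by μm/a: zinc (1.74) > copper (1.47)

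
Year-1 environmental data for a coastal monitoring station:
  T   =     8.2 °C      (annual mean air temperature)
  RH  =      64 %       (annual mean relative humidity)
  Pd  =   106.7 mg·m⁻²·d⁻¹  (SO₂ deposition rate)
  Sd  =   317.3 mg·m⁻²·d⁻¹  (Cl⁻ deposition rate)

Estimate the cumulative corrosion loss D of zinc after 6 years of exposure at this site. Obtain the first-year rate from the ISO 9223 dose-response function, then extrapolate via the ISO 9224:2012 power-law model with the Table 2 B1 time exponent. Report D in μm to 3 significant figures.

D(6) = 14.4 μm

zinc: T≤10 °C ⇒ hinge +0.038·(8.2−10) = -0.0684
  SO₂ term: 0.0129·106.7^0.44·exp(0.046·64-0.0684) = 1.786
  Sd branch = 0.0175·Sd^0.57·e^(0.008·RH+0.085·T) = 1.563 μm/a
  r_corr = 1.786 + 1.563 = 3.349 μm/a
ISO 9224: D(t) = r_corr · t^b with b = 0.813 (zinc, B1)
  D(6) = 3.349 × 6^0.813 = 3.349 × 4.292 = 14.37 μm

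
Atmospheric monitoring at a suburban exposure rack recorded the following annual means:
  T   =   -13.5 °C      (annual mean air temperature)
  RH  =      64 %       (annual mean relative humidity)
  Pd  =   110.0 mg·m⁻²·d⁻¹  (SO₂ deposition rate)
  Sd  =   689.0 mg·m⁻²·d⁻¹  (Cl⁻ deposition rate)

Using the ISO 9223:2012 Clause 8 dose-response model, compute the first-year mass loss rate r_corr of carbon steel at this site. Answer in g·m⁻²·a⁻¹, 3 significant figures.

r_corr = 239 g·m⁻²·a⁻¹

carbon steel: T≤10 °C ⇒ hinge +0.150·(-13.5−10) = -3.5250
  SO₂ term: 1.77·110.0^0.52·exp(0.02·64-3.5250) = 2.16
  Cl⁻ term: 0.102·689.0^0.62·exp(0.033·64+0.04·-13.5) = 28.25
  r_corr = 2.16 + 28.25 = 30.41 μm/a
Convert to mass loss: 30.41 μm/a × 7.85 g/cm³ = 238.7 g·m⁻²·a⁻¹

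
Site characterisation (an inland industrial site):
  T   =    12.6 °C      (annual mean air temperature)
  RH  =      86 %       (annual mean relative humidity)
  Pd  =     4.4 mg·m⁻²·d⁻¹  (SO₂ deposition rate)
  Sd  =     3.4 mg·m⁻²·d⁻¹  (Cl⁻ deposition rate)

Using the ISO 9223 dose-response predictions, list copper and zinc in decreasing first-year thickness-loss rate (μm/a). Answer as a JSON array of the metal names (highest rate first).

["copper", "zinc"]

copper: f(T) = -0.080·(T−10) [T>10 °C] = -0.2080
  Pd branch = 0.0053·Pd^0.26·e^(0.059·RH+f) = 1.011 μm/a
  Cl⁻ term: 0.01025·3.4^0.27·exp(0.036·86+0.049·12.6) = 0.5847
  r_corr = 1.011 + 0.5847 = 1.596 μm/a
zinc: temperature factor f = -0.071·(2.6) = -0.1846
  Pd branch = 0.0129·Pd^0.44·e^(0.046·RH+f) = 1.075 μm/a
  Cl⁻ term: 0.0175·3.4^0.57·exp(0.008·86+0.085·12.6) = 0.2041
  sum: 1.075 + 0.2041 → r_corr = 1.28 μm/a
Ordering by μm/a: copper (1.6) > zinc (1.28)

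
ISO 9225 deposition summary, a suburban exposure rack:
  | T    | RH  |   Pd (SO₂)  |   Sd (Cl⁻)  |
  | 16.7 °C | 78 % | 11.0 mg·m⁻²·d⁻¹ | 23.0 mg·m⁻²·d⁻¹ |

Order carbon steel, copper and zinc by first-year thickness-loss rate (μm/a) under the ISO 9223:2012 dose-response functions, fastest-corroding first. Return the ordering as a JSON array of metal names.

["carbon steel", "zinc", "copper"]

carbon steel: T>10 °C ⇒ hinge -0.054·(16.7−10) = -0.3618
  SO₂ term: 1.77·11.0^0.52·exp(0.02·78-0.3618) = 20.41
  Sd branch = 0.102·Sd^0.62·e^(0.033·RH+0.04·T) = 18.23 μm/a
  sum: 20.41 + 18.23 → r_corr = 38.64 μm/a
copper: f(T) = -0.080·(T−10) [T>10 °C] = -0.5360
  SO₂ term: 0.0053·11.0^0.26·exp(0.059·78-0.5360) = 0.5766
  Sd branch = 0.01025·Sd^0.27·e^(0.036·RH+0.049·T) = 0.898 μm/a
  sum: 0.5766 + 0.898 → r_corr = 1.475 μm/a
zinc: T>10 °C ⇒ hinge -0.071·(16.7−10) = -0.4757
  SO₂ term: 0.0129·11.0^0.44·exp(0.046·78-0.4757) = 0.8326
  Sd branch = 0.0175·Sd^0.57·e^(0.008·RH+0.085·T) = 0.8067 μm/a
  r_corr = 0.8326 + 0.8067 = 1.639 μm/a
Ordering by μm/a: carbon steel (38.6) > zinc (1.64) > copper (1.47)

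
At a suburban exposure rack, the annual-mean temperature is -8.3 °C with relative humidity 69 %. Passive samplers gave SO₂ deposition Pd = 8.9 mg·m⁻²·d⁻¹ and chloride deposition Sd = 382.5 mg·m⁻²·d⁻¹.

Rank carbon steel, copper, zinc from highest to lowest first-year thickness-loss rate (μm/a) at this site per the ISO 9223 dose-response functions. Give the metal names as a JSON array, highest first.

["carbon steel", "zinc", "copper"]

carbon steel: temperature factor f = +0.150·(-18.3) = -2.7450
  sulphur-dioxide contribution → 1.409 μm/a
  chloride contribution → 28.48 μm/a
  ⇒ r_corr(carbon steel) = 29.89 μm/a
copper: temperature factor f = +0.126·(-18.3) = -2.3058
  sulphur-dioxide contribution → 0.05467 μm/a
  chloride contribution → 0.4076 μm/a
  total first-year rate 0.4622 μm/a
zinc: temperature factor f = +0.038·(-18.3) = -0.6954
  sulphur-dioxide contribution → 0.4025 μm/a
  chloride contribution → 0.4451 μm/a
  total first-year rate 0.8476 μm/a
Ordering by μm/a: carbon steel (29.9) > zinc (0.848) > copper (0.462)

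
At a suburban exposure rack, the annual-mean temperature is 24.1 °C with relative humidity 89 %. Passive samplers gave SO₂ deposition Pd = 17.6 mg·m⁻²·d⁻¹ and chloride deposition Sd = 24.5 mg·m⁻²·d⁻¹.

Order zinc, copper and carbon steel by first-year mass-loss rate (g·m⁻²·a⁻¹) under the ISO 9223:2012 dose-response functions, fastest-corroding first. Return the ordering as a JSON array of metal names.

zinc: f(T) = -0.071·(T−10) [T>10 °C] = -1.0011
  Pd branch = 0.0129·Pd^0.44·e^(0.046·RH+f) = 1.004 μm/a
  Sd branch = 0.0175·Sd^0.57·e^(0.008·RH+0.085·T) = 1.713 μm/a
  r_corr = 1.004 + 1.713 = 2.717 μm/a
  mass loss = 2.717 μm/a × 7.14 g/cm³ = 19.4 g·m⁻²·a⁻¹
copper: f(T) = -0.080·(T−10) [T>10 °C] = -1.1280
  Pd branch = 0.0053·Pd^0.26·e^(0.059·RH+f) = 0.6898 μm/a
  Sd branch = 0.01025·Sd^0.27·e^(0.036·RH+0.049·T) = 1.95 μm/a
  r_corr = 0.6898 + 1.95 = 2.64 μm/a
  mass loss = 2.64 μm/a × 8.96 g/cm³ = 23.66 g·m⁻²·a⁻¹
carbon steel: T>10 °C ⇒ hinge -0.054·(24.1−10) = -0.7614
  SO₂ term: 1.77·17.6^0.52·exp(0.02·89-0.7614) = 21.78
  Sd branch = 0.102·Sd^0.62·e^(0.033·RH+0.04·T) = 36.65 μm/a
  r_corr = 21.78 + 36.65 = 58.43 μm/a
  mass loss = 58.43 μm/a × 7.85 g/cm³ = 458.7 g·m⁻²·a⁻¹
Ordering by g·m⁻²·a⁻¹: carbon steel (459) > copper (23.7) > zinc (19.4)

["carbon steel", "copper", "zinc"]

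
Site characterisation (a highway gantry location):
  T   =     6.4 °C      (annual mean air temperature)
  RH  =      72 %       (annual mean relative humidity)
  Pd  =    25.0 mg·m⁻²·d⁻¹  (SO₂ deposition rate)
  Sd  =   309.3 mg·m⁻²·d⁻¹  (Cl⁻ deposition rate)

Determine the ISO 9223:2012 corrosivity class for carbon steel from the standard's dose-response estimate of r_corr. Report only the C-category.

C4

carbon steel: f(T) = +0.150·(T−10) [T≤10 °C] = -0.5400
  sulphur-dioxide contribution → 23.21 μm/a
  chloride contribution → 49.62 μm/a
  total first-year rate 72.84 μm/a
72.8 μm/a falls in (50, 80] for carbon steel → category C4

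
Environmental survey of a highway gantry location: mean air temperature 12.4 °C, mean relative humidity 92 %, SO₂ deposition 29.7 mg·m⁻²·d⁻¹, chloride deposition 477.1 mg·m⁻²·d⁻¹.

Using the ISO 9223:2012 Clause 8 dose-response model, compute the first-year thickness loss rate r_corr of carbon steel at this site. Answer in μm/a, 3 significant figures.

carbon steel: temperature factor f = -0.054·(2.4) = -0.1296
  SO₂ term: 1.77·29.7^0.52·exp(0.02·92-0.1296) = 57.1
  Cl⁻ term: 0.102·477.1^0.62·exp(0.033·92+0.04·12.4) = 159.7
  sum: 57.1 + 159.7 → r_corr = 216.8 μm/a

r_corr = 217 μm/a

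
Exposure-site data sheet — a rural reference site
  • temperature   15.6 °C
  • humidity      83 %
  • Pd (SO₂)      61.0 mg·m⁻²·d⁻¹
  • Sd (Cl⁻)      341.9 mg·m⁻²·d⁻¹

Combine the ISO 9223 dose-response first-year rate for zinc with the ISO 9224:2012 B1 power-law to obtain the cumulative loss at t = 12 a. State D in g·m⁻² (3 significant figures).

D(12) = 321 g·m⁻²

zinc: T>10 °C ⇒ hinge -0.071·(15.6−10) = -0.3976
  sulphur-dioxide contribution → 2.408 μm/a
  chloride contribution → 3.561 μm/a
  ⇒ r_corr(zinc) = 5.969 μm/a
Long-term exponent b (ISO 9224 Table 2, B1) = 0.813
  D(12) = 5.969 × 12^0.813 = 5.969 × 7.54 = 45.01 μm
  Mass loss = 45.01 μm × 7.14 g/cm³ = 321.3 g·m⁻²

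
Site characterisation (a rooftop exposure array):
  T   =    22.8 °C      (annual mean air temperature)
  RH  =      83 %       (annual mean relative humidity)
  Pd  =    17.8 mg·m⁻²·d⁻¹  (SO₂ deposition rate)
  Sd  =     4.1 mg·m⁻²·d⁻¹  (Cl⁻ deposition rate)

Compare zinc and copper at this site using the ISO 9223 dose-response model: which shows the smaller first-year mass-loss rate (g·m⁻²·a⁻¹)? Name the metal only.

zinc: temperature factor f = -0.071·(12.8) = -0.9088
  SO₂ term: 0.0129·17.8^0.44·exp(0.046·83-0.9088) = 0.8399
  Sd branch = 0.0175·Sd^0.57·e^(0.008·RH+0.085·T) = 0.5277 μm/a
  sum: 0.8399 + 0.5277 → r_corr = 1.368 μm/a
  mass loss = 1.368 μm/a × 7.14 g/cm³ = 9.764 g·m⁻²·a⁻¹
copper: T>10 °C ⇒ hinge -0.080·(22.8−10) = -1.0240
  Pd branch = 0.0053·Pd^0.26·e^(0.059·RH+f) = 0.5388 μm/a
  Cl⁻ term: 0.01025·4.1^0.27·exp(0.036·83+0.049·22.8) = 0.91
  r_corr = 0.5388 + 0.91 = 1.449 μm/a
  mass loss = 1.449 μm/a × 8.96 g/cm³ = 12.98 g·m⁻²·a⁻¹
Ordering by g·m⁻²·a⁻¹: copper (13) > zinc (9.76)

zinc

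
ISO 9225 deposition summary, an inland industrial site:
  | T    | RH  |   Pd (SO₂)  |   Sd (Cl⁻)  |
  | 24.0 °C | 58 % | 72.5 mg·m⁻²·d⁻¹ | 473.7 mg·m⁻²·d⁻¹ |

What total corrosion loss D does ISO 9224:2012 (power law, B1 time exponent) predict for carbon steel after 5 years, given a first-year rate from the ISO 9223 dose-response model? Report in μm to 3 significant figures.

D(5) = 248 μm

carbon steel: f(T) = -0.054·(T−10) [T>10 °C] = -0.7560
  sulphur-dioxide contribution → 24.59 μm/a
  chloride contribution → 82.33 μm/a
  ⇒ r_corr(carbon steel) = 106.9 μm/a
Long-term exponent b (ISO 9224 Table 2, B1) = 0.523
  D(5) = 106.9 × 5^0.523 = 106.9 × 2.32 = 248.1 μm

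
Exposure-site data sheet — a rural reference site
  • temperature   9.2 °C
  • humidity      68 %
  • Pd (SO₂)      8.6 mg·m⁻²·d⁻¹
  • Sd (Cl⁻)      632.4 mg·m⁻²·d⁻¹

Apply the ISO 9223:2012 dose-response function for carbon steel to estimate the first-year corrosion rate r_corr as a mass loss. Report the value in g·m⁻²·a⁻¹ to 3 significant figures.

r_corr = 742 g·m⁻²·a⁻¹

carbon steel: temperature factor f = +0.150·(-0.8) = -0.1200
  sulphur-dioxide contribution → 18.73 μm/a
  chloride contribution → 75.79 μm/a
  total first-year rate 94.51 μm/a
Convert to mass loss: 94.51 μm/a × 7.85 g/cm³ = 741.9 g·m⁻²·a⁻¹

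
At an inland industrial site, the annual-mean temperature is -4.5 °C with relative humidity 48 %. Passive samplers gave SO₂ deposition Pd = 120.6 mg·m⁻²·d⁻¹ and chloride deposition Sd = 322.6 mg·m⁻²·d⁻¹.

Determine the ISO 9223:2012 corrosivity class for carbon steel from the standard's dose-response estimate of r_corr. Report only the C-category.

C2

carbon steel: temperature factor f = +0.150·(-14.5) = -2.1750
  SO₂ term: 1.77·120.6^0.52·exp(0.02·48-2.1750) = 6.348
  Cl⁻ term: 0.102·322.6^0.62·exp(0.033·48+0.04·-4.5) = 14.92
  sum: 6.348 + 14.92 → r_corr = 21.27 μm/a
21.3 μm/a falls in (1.3, 25] for carbon steel → category C2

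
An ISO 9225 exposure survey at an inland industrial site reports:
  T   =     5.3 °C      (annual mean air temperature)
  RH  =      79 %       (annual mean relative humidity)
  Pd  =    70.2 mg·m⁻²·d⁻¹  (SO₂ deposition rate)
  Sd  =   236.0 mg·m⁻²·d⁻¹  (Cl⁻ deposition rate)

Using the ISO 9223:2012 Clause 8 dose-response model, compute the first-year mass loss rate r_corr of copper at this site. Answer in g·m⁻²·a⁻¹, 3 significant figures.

copper: T≤10 °C ⇒ hinge +0.126·(5.3−10) = -0.5922
  Pd branch = 0.0053·Pd^0.26·e^(0.059·RH+f) = 0.9362 μm/a
  Cl⁻ term: 0.01025·236.0^0.27·exp(0.036·79+0.049·5.3) = 0.9985
  r_corr = 0.9362 + 0.9985 = 1.935 μm/a
Convert to mass loss: 1.935 μm/a × 8.96 g/cm³ = 17.33 g·m⁻²·a⁻¹

r_corr = 17.3 g·m⁻²·a⁻¹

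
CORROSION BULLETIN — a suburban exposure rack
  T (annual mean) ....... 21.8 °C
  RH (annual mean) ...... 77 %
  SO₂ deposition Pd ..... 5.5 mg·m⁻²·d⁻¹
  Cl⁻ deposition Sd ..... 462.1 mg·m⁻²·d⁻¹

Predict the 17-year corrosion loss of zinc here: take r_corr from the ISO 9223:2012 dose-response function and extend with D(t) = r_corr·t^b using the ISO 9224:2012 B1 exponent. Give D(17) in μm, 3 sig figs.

D(17) = 72.4 μm

zinc: temperature factor f = -0.071·(11.8) = -0.8378
  SO₂ term: 0.0129·5.5^0.44·exp(0.046·77-0.8378) = 0.4081
  Cl⁻ term: 0.0175·462.1^0.57·exp(0.008·77+0.085·21.8) = 6.827
  r_corr = 0.4081 + 6.827 = 7.235 μm/a
Long-term exponent b (ISO 9224 Table 2, B1) = 0.813
  D(17) = 7.235 × 17^0.813 = 7.235 × 10.01 = 72.41 μm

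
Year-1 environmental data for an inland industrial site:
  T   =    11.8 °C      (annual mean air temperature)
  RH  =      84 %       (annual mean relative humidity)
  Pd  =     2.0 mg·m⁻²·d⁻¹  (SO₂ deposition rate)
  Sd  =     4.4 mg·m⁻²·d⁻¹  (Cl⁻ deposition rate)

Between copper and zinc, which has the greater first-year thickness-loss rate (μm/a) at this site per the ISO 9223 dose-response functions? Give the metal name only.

copper: f(T) = -0.080·(T−10) [T>10 °C] = -0.1440
  sulphur-dioxide contribution → 0.7805 μm/a
  chloride contribution → 0.5609 μm/a
  total first-year rate 1.341 μm/a
zinc: f(T) = -0.071·(T−10) [T>10 °C] = -0.1278
  sulphur-dioxide contribution → 0.7339 μm/a
  chloride contribution → 0.2174 μm/a
  total first-year rate 0.9513 μm/a
Ordering by μm/a: copper (1.34) > zinc (0.951)

copper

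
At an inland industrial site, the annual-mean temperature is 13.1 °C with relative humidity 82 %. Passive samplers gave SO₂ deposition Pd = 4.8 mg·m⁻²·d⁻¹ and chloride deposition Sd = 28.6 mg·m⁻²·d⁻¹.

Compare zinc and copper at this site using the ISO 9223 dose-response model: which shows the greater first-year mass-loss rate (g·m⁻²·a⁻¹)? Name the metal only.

copper

zinc: f(T) = -0.071·(T−10) [T>10 °C] = -0.2201
  Pd branch = 0.0129·Pd^0.44·e^(0.046·RH+f) = 0.8972 μm/a
  Cl⁻ term: 0.0175·28.6^0.57·exp(0.008·82+0.085·13.1) = 0.6945
  r_corr = 0.8972 + 0.6945 = 1.592 μm/a
  mass loss = 1.592 μm/a × 7.14 g/cm³ = 11.36 g·m⁻²·a⁻¹
copper: temperature factor f = -0.080·(3.1) = -0.2480
  Pd branch = 0.0053·Pd^0.26·e^(0.059·RH+f) = 0.7849 μm/a
  Sd branch = 0.01025·Sd^0.27·e^(0.036·RH+0.049·T) = 0.922 μm/a
  sum: 0.7849 + 0.922 → r_corr = 1.707 μm/a
  mass loss = 1.707 μm/a × 8.96 g/cm³ = 15.29 g·m⁻²·a⁻¹
Ordering by g·m⁻²·a⁻¹: copper (15.3) > zinc (11.4)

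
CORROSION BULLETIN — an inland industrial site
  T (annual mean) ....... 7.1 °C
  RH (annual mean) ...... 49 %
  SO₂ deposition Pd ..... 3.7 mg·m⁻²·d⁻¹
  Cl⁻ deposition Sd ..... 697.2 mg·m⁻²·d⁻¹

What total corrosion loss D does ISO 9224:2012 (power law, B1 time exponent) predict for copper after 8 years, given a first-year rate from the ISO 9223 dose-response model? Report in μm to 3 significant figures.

D(8) = 2.36 μm

copper: temperature factor f = +0.126·(-2.9) = -0.3654
  SO₂ term: 0.0053·3.7^0.26·exp(0.059·49-0.3654) = 0.09308
  Sd branch = 0.01025·Sd^0.27·e^(0.036·RH+0.049·T) = 0.4962 μm/a
  sum: 0.09308 + 0.4962 → r_corr = 0.5892 μm/a
Power-law: D(8) = r_corr · 8^0.667
  D(8) = 0.5892 × 8^0.667 = 0.5892 × 4.003 = 2.359 μm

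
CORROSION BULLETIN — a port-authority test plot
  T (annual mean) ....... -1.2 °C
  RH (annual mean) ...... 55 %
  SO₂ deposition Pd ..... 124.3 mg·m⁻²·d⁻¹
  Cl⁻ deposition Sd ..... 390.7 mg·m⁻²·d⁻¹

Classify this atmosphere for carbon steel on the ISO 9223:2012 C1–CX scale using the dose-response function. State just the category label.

carbon steel: temperature factor f = +0.150·(-11.2) = -1.6800
  SO₂ term: 1.77·124.3^0.52·exp(0.02·55-1.6800) = 12.17
  Cl⁻ term: 0.102·390.7^0.62·exp(0.033·55+0.04·-1.2) = 24.15
  sum: 12.17 + 24.15 → r_corr = 36.32 μm/a
36.3 μm/a falls in (25, 50] for carbon steel → category C3

C3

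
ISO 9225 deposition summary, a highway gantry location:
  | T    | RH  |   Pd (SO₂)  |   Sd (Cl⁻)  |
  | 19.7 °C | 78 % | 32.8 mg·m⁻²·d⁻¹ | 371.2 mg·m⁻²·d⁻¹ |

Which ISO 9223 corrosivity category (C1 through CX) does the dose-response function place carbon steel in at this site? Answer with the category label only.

C5

carbon steel: f(T) = -0.054·(T−10) [T>10 °C] = -0.5238
  sulphur-dioxide contribution → 30.64 μm/a
  chloride contribution → 115.3 μm/a
  total first-year rate 145.9 μm/a
146 μm/a falls in (80, 200] for carbon steel → category C5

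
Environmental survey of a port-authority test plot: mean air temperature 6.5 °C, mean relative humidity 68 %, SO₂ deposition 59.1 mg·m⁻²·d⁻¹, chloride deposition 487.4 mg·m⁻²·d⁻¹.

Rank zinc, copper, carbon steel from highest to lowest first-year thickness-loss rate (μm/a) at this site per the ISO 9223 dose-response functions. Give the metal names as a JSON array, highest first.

["carbon steel", "zinc", "copper"]

zinc: T≤10 °C ⇒ hinge +0.038·(6.5−10) = -0.1330
  Pd branch = 0.0129·Pd^0.44·e^(0.046·RH+f) = 1.552 μm/a
  Cl⁻ term: 0.0175·487.4^0.57·exp(0.008·68+0.085·6.5) = 1.784
  sum: 1.552 + 1.784 → r_corr = 3.335 μm/a
copper: T≤10 °C ⇒ hinge +0.126·(6.5−10) = -0.4410
  SO₂ term: 0.0053·59.1^0.26·exp(0.059·68-0.4410) = 0.5442
  Sd branch = 0.01025·Sd^0.27·e^(0.036·RH+0.049·T) = 0.8668 μm/a
  sum: 0.5442 + 0.8668 → r_corr = 1.411 μm/a
carbon steel: T≤10 °C ⇒ hinge +0.150·(6.5−10) = -0.5250
  Pd branch = 1.77·Pd^0.52·e^(0.02·RH+f) = 34.03 μm/a
  Sd branch = 0.102·Sd^0.62·e^(0.033·RH+0.04·T) = 57.88 μm/a
  r_corr = 34.03 + 57.88 = 91.91 μm/a
Ordering by μm/a: carbon steel (91.9) > zinc (3.34) > copper (1.41)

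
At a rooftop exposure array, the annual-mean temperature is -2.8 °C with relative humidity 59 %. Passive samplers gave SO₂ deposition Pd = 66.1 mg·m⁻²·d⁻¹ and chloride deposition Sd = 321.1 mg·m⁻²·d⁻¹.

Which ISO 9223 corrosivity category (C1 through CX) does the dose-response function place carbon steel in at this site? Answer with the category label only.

carbon steel: T≤10 °C ⇒ hinge +0.150·(-2.8−10) = -1.9200
  Pd branch = 1.77·Pd^0.52·e^(0.02·RH+f) = 7.466 μm/a
  Cl⁻ term: 0.102·321.1^0.62·exp(0.033·59+0.04·-2.8) = 22.89
  sum: 7.466 + 22.89 → r_corr = 30.36 μm/a
30.4 μm/a falls in (25, 50] for carbon steel → category C3

C3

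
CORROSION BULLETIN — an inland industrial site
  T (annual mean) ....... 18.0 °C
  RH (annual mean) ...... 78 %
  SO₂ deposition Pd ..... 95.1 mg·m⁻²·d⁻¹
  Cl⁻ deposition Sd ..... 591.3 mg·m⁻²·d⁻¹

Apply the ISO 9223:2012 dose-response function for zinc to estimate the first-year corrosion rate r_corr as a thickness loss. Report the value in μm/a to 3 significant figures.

zinc: temperature factor f = -0.071·(8.0) = -0.5680
  SO₂ term: 0.0129·95.1^0.44·exp(0.046·78-0.5680) = 1.961
  Cl⁻ term: 0.0175·591.3^0.57·exp(0.008·78+0.085·18.0) = 5.734
  r_corr = 1.961 + 5.734 = 7.695 μm/a

r_corr = 7.70 μm/a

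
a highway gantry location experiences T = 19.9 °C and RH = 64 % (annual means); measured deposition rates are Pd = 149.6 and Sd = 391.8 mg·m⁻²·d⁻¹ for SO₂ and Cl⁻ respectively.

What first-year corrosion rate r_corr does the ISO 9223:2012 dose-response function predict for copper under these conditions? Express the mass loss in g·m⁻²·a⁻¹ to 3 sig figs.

copper: temperature factor f = -0.080·(9.9) = -0.7920
  Pd branch = 0.0053·Pd^0.26·e^(0.059·RH+f) = 0.3852 μm/a
  Cl⁻ term: 0.01025·391.8^0.27·exp(0.036·64+0.049·19.9) = 1.364
  sum: 0.3852 + 1.364 → r_corr = 1.75 μm/a
Convert to mass loss: 1.75 μm/a × 8.96 g/cm³ = 15.68 g·m⁻²·a⁻¹

r_corr = 15.7 g·m⁻²·a⁻¹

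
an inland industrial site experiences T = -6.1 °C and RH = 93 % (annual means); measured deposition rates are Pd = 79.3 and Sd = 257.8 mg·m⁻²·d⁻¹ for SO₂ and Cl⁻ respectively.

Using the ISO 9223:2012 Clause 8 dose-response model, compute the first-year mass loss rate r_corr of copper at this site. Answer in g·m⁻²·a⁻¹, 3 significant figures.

copper: T≤10 °C ⇒ hinge +0.126·(-6.1−10) = -2.0286
  Pd branch = 0.0053·Pd^0.26·e^(0.059·RH+f) = 0.5249 μm/a
  Sd branch = 0.01025·Sd^0.27·e^(0.036·RH+0.049·T) = 0.9682 μm/a
  r_corr = 0.5249 + 0.9682 = 1.493 μm/a
Convert to mass loss: 1.493 μm/a × 8.96 g/cm³ = 13.38 g·m⁻²·a⁻¹

r_corr = 13.4 g·m⁻²·a⁻¹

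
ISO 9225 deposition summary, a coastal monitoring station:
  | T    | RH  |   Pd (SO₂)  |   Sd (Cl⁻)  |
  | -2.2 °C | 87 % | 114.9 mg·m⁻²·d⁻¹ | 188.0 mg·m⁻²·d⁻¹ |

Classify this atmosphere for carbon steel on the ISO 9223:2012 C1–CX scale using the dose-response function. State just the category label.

carbon steel: f(T) = +0.150·(T−10) [T≤10 °C] = -1.8300
  sulphur-dioxide contribution → 19.07 μm/a
  chloride contribution → 42.39 μm/a
  ⇒ r_corr(carbon steel) = 61.45 μm/a
Category bounds: 50…80 μm/a bracket r_corr ⇒ C4

C4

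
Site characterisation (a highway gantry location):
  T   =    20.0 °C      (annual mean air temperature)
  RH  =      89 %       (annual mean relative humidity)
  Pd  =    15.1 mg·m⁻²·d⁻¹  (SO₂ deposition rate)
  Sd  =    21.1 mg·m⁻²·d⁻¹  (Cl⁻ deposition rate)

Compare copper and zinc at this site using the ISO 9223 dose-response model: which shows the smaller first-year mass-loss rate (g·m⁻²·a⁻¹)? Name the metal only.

zinc

copper: f(T) = -0.080·(T−10) [T>10 °C] = -0.8000
  SO₂ term: 0.0053·15.1^0.26·exp(0.059·89-0.8000) = 0.9201
  Sd branch = 0.01025·Sd^0.27·e^(0.036·RH+0.049·T) = 1.532 μm/a
  sum: 0.9201 + 1.532 → r_corr = 2.453 μm/a
  mass loss = 2.453 μm/a × 8.96 g/cm³ = 21.97 g·m⁻²·a⁻¹
zinc: f(T) = -0.071·(T−10) [T>10 °C] = -0.7100
  Pd branch = 0.0129·Pd^0.44·e^(0.046·RH+f) = 1.256 μm/a
  Cl⁻ term: 0.0175·21.1^0.57·exp(0.008·89+0.085·20.0) = 1.11
  r_corr = 1.256 + 1.11 = 2.366 μm/a
  mass loss = 2.366 μm/a × 7.14 g/cm³ = 16.89 g·m⁻²·a⁻¹
Ordering by g·m⁻²·a⁻¹: copper (22) > zinc (16.9)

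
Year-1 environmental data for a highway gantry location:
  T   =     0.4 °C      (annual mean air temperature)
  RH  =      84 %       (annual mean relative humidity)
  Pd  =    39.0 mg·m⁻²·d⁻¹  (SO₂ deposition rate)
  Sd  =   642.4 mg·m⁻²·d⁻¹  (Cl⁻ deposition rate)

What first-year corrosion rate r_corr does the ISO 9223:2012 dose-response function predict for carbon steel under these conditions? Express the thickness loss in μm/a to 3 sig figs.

carbon steel: temperature factor f = +0.150·(-9.6) = -1.4400
  Pd branch = 1.77·Pd^0.52·e^(0.02·RH+f) = 15.12 μm/a
  Sd branch = 0.102·Sd^0.62·e^(0.033·RH+0.04·T) = 91.25 μm/a
  r_corr = 15.12 + 91.25 = 106.4 μm/a

r_corr = 106 μm/a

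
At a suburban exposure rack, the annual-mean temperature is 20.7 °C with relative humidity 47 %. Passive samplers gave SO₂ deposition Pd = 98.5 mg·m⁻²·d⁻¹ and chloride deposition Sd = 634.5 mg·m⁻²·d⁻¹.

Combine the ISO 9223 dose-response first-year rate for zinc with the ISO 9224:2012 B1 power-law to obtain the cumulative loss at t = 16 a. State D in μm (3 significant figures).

zinc: T>10 °C ⇒ hinge -0.071·(20.7−10) = -0.7597
  SO₂ term: 0.0129·98.5^0.44·exp(0.046·47-0.7597) = 0.3951
  Sd branch = 0.0175·Sd^0.57·e^(0.008·RH+0.085·T) = 5.859 μm/a
  sum: 0.3951 + 5.859 → r_corr = 6.255 μm/a
Long-term exponent b (ISO 9224 Table 2, B1) = 0.813
  D(16) = 6.255 × 16^0.813 = 6.255 × 9.527 = 59.59 μm

D(16) = 59.6 μm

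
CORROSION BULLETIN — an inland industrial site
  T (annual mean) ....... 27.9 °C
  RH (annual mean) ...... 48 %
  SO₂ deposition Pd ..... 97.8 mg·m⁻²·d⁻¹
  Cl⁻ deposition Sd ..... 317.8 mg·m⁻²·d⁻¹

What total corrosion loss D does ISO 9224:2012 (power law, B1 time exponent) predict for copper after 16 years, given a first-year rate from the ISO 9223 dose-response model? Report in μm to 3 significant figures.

copper: f(T) = -0.080·(T−10) [T>10 °C] = -1.4320
  Pd branch = 0.0053·Pd^0.26·e^(0.059·RH+f) = 0.07076 μm/a
  Sd branch = 0.01025·Sd^0.27·e^(0.036·RH+0.049·T) = 1.073 μm/a
  r_corr = 0.07076 + 1.073 = 1.143 μm/a
Power-law: D(16) = r_corr · 16^0.667
  D(16) = 1.143 × 16^0.667 = 1.143 × 6.355 = 7.267 μm

D(16) = 7.27 μm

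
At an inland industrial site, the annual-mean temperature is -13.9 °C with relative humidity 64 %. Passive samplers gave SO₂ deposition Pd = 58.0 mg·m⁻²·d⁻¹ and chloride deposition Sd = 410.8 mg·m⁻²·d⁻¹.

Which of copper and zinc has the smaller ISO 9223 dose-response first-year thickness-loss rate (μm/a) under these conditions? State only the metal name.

copper

copper: T≤10 °C ⇒ hinge +0.126·(-13.9−10) = -3.0114
  Pd branch = 0.0053·Pd^0.26·e^(0.059·RH+f) = 0.03272 μm/a
  Sd branch = 0.01025·Sd^0.27·e^(0.036·RH+0.049·T) = 0.2638 μm/a
  sum: 0.03272 + 0.2638 → r_corr = 0.2965 μm/a
zinc: f(T) = +0.038·(T−10) [T≤10 °C] = -0.9082
  SO₂ term: 0.0129·58.0^0.44·exp(0.046·64-0.9082) = 0.5897
  Cl⁻ term: 0.0175·410.8^0.57·exp(0.008·64+0.085·-13.9) = 0.2767
  r_corr = 0.5897 + 0.2767 = 0.8664 μm/a
Ordering by μm/a: zinc (0.866) > copper (0.296)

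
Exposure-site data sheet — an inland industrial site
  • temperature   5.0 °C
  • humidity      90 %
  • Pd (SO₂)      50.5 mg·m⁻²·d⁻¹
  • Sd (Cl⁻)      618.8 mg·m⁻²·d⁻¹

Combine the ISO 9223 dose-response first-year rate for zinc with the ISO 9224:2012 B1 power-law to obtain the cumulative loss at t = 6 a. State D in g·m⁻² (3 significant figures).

D(6) = 181 g·m⁻²

zinc: temperature factor f = +0.038·(-5.0) = -0.1900
  SO₂ term: 0.0129·50.5^0.44·exp(0.046·90-0.1900) = 3.763
  Cl⁻ term: 0.0175·618.8^0.57·exp(0.008·90+0.085·5.0) = 2.145
  r_corr = 3.763 + 2.145 = 5.908 μm/a
ISO 9224: D(t) = r_corr · t^b with b = 0.813 (zinc, B1)
  D(6) = 5.908 × 6^0.813 = 5.908 × 4.292 = 25.36 μm
  Mass loss = 25.36 μm × 7.14 g/cm³ = 181 g·m⁻²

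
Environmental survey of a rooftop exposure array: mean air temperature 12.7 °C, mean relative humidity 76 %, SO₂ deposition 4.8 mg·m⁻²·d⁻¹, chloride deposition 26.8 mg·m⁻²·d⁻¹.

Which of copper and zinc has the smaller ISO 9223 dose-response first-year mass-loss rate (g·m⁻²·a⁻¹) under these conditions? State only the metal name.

zinc

copper: temperature factor f = -0.080·(2.7) = -0.2160
  SO₂ term: 0.0053·4.8^0.26·exp(0.059·76-0.2160) = 0.5688
  Sd branch = 0.01025·Sd^0.27·e^(0.036·RH+0.049·T) = 0.7158 μm/a
  sum: 0.5688 + 0.7158 → r_corr = 1.285 μm/a
  mass loss = 1.285 μm/a × 8.96 g/cm³ = 11.51 g·m⁻²·a⁻¹
zinc: temperature factor f = -0.071·(2.7) = -0.1917
  Pd branch = 0.0129·Pd^0.44·e^(0.046·RH+f) = 0.7004 μm/a
  Sd branch = 0.0175·Sd^0.57·e^(0.008·RH+0.085·T) = 0.6165 μm/a
  r_corr = 0.7004 + 0.6165 = 1.317 μm/a
  mass loss = 1.317 μm/a × 7.14 g/cm³ = 9.403 g·m⁻²·a⁻¹
Ordering by g·m⁻²·a⁻¹: copper (11.5) > zinc (9.4)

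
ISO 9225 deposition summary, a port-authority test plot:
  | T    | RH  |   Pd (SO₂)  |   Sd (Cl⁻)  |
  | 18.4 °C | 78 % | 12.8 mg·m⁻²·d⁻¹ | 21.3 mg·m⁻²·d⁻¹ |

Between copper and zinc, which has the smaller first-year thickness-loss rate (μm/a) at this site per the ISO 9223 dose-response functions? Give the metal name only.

copper

copper: T>10 °C ⇒ hinge -0.080·(18.4−10) = -0.6720
  sulphur-dioxide contribution → 0.5235 μm/a
  chloride contribution → 0.956 μm/a
  total first-year rate 1.479 μm/a
zinc: T>10 °C ⇒ hinge -0.071·(18.4−10) = -0.5964
  sulphur-dioxide contribution → 0.7889 μm/a
  chloride contribution → 0.8922 μm/a
  ⇒ r_corr(zinc) = 1.681 μm/a
Ordering by μm/a: zinc (1.68) > copper (1.48)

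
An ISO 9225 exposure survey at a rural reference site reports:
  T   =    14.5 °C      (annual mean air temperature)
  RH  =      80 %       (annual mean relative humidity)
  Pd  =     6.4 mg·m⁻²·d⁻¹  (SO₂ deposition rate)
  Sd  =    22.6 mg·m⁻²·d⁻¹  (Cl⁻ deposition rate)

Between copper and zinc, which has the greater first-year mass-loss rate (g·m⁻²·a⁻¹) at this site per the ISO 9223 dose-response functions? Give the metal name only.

copper

copper: f(T) = -0.080·(T−10) [T>10 °C] = -0.3600
  sulphur-dioxide contribution → 0.6721 μm/a
  chloride contribution → 0.8623 μm/a
  total first-year rate 1.534 μm/a
  mass loss = 1.534 μm/a × 8.96 g/cm³ = 13.75 g·m⁻²·a⁻¹
zinc: temperature factor f = -0.071·(4.5) = -0.3195
  sulphur-dioxide contribution → 0.8409 μm/a
  chloride contribution → 0.6731 μm/a
  ⇒ r_corr(zinc) = 1.514 μm/a
  mass loss = 1.514 μm/a × 7.14 g/cm³ = 10.81 g·m⁻²·a⁻¹
Ordering by g·m⁻²·a⁻¹: copper (13.7) > zinc (10.8)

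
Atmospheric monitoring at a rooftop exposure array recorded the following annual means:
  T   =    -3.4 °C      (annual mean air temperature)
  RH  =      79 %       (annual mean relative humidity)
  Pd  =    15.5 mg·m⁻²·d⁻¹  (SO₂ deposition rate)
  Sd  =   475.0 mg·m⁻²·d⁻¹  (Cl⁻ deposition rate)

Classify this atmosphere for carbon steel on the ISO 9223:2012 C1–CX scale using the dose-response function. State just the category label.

carbon steel: T≤10 °C ⇒ hinge +0.150·(-3.4−10) = -2.0100
  sulphur-dioxide contribution → 4.788 μm/a
  chloride contribution → 55.12 μm/a
  total first-year rate 59.91 μm/a
Category bounds: 50…80 μm/a bracket r_corr ⇒ C4

C4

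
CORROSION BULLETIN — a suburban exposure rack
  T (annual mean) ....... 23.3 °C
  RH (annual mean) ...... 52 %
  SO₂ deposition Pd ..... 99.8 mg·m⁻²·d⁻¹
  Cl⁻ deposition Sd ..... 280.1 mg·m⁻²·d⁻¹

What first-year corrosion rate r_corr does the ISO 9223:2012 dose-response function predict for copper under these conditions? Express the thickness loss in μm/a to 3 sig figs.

r_corr = 1.09 μm/a

copper: T>10 °C ⇒ hinge -0.080·(23.3−10) = -1.0640
  Pd branch = 0.0053·Pd^0.26·e^(0.059·RH+f) = 0.1301 μm/a
  Sd branch = 0.01025·Sd^0.27·e^(0.036·RH+0.049·T) = 0.9557 μm/a
  r_corr = 0.1301 + 0.9557 = 1.086 μm/a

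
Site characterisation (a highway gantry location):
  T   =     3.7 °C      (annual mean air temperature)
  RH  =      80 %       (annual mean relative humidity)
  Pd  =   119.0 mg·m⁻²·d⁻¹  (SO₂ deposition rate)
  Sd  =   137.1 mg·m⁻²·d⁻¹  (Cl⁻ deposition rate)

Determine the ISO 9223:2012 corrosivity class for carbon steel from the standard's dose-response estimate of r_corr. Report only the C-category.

C4

carbon steel: f(T) = +0.150·(T−10) [T≤10 °C] = -0.9450
  Pd branch = 1.77·Pd^0.52·e^(0.02·RH+f) = 40.9 μm/a
  Cl⁻ term: 0.102·137.1^0.62·exp(0.033·80+0.04·3.7) = 35.02
  r_corr = 40.9 + 35.02 = 75.92 μm/a
Category bounds: 50…80 μm/a bracket r_corr ⇒ C4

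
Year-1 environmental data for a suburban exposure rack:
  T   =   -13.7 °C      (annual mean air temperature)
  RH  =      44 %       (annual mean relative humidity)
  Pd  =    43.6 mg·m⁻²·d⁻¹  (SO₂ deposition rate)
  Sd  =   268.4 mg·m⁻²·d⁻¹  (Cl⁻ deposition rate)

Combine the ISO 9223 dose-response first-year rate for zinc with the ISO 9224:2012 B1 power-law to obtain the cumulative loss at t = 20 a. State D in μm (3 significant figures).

D(20) = 4.53 μm

zinc: T≤10 °C ⇒ hinge +0.038·(-13.7−10) = -0.9006
  SO₂ term: 0.0129·43.6^0.44·exp(0.046·44-0.9006) = 0.2089
  Cl⁻ term: 0.0175·268.4^0.57·exp(0.008·44+0.085·-13.7) = 0.1882
  sum: 0.2089 + 0.1882 → r_corr = 0.397 μm/a
ISO 9224: D(t) = r_corr · t^b with b = 0.813 (zinc, B1)
  D(20) = 0.397 × 20^0.813 = 0.397 × 11.42 = 4.535 μm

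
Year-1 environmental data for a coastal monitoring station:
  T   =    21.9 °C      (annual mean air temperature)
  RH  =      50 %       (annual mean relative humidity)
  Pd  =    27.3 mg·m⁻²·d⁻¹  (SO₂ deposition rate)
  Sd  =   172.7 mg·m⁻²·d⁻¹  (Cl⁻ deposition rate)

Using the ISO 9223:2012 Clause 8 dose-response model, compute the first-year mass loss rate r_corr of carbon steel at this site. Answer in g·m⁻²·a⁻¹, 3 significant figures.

r_corr = 355 g·m⁻²·a⁻¹

carbon steel: temperature factor f = -0.054·(11.9) = -0.6426
  SO₂ term: 1.77·27.3^0.52·exp(0.02·50-0.6426) = 14.13
  Cl⁻ term: 0.102·172.7^0.62·exp(0.033·50+0.04·21.9) = 31.1
  r_corr = 14.13 + 31.1 = 45.22 μm/a
Convert to mass loss: 45.22 μm/a × 7.85 g/cm³ = 355 g·m⁻²·a⁻¹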